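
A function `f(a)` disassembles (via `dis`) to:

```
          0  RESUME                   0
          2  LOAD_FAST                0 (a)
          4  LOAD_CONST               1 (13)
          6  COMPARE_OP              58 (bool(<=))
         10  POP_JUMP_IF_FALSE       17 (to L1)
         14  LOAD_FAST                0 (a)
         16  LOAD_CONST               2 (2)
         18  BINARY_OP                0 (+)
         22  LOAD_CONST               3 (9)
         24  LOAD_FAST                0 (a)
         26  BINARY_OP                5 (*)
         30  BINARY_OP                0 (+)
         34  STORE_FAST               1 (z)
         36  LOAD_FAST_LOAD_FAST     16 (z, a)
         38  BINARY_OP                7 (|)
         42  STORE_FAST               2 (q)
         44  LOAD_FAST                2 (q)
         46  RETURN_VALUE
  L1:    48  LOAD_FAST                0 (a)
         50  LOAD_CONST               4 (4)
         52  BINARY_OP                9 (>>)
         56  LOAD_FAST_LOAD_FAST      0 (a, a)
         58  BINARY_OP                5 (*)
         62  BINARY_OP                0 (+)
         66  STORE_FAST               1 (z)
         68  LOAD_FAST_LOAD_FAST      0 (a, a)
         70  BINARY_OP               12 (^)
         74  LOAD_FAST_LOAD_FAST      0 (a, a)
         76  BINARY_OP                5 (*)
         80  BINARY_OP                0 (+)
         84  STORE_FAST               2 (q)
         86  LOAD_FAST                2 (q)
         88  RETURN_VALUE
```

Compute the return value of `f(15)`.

225

LOAD_FAST a → push 15. Stack: [15]
LOAD_CONST → push 13. Stack: [15, 13]
COMPARE_OP bool(<=) → 15 vs 13 = False. Stack: [False]
POP_JUMP_IF_FALSE → pop False; jump. Stack: []
LOAD_FAST a → push 15. Stack: [15]
LOAD_CONST → push 4. Stack: [15, 4]
BINARY_OP >> → 15 >> 4 = 0. Stack: [0]
LOAD_FAST_LOAD_FAST a,a → push 15,15. Stack: [0, 15, 15]
BINARY_OP * → 15 * 15 = 225. Stack: [0, 225]
BINARY_OP + → 0 + 225 = 225. Stack: [225]
STORE_FAST z → z=225. Stack: []
LOAD_FAST_LOAD_FAST a,a → push 15,15. Stack: [15, 15]
BINARY_OP ^ → 15 ^ 15 = 0. Stack: [0]
LOAD_FAST_LOAD_FAST a,a → push 15,15. Stack: [0, 15, 15]
BINARY_OP * → 15 * 15 = 225. Stack: [0, 225]
BINARY_OP + → 0 + 225 = 225. Stack: [225]
STORE_FAST q → q=225. Stack: []
LOAD_FAST q → push 225. Stack: [225]
RETURN_VALUE → return 225.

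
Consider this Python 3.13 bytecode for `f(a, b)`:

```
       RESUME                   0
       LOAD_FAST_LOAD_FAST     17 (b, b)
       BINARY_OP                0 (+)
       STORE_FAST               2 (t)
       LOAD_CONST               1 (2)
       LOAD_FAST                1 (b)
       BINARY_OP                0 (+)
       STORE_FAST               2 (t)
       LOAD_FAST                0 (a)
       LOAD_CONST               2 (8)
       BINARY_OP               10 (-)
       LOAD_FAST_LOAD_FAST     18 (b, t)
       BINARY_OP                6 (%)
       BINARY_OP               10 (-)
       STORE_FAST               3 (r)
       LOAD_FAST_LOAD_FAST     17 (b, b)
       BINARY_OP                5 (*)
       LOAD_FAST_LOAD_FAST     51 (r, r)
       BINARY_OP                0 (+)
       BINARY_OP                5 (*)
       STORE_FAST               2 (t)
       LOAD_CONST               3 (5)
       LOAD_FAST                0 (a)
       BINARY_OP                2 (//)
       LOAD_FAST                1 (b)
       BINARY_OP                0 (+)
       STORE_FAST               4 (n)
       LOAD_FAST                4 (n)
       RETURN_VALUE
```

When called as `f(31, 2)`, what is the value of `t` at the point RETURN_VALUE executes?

168

LOAD_FAST_LOAD_FAST b,b → push 2,2. Stack: [2, 2]
BINARY_OP + → 2 + 2 = 4. Stack: [4]
STORE_FAST t → t=4. Stack: []
LOAD_CONST → push 2. Stack: [2]
LOAD_FAST b → push 2. Stack: [2, 2]
BINARY_OP + → 2 + 2 = 4. Stack: [4]
STORE_FAST t → t=4. Stack: []
LOAD_FAST a → push 31. Stack: [31]
LOAD_CONST → push 8. Stack: [31, 8]
BINARY_OP - → 31 - 8 = 23. Stack: [23]
LOAD_FAST_LOAD_FAST b,t → push 2,4. Stack: [23, 2, 4]
BINARY_OP % → 2 % 4 = 2. Stack: [23, 2]
BINARY_OP - → 23 - 2 = 21. Stack: [21]
STORE_FAST r → r=21. Stack: []
LOAD_FAST_LOAD_FAST b,b → push 2,2. Stack: [2, 2]
BINARY_OP * → 2 * 2 = 4. Stack: [4]
LOAD_FAST_LOAD_FAST r,r → push 21,21. Stack: [4, 21, 21]
BINARY_OP + → 21 + 21 = 42. Stack: [4, 42]
BINARY_OP * → 4 * 42 = 168. Stack: [168]
STORE_FAST t → t=168. Stack: []
LOAD_CONST → push 5. Stack: [5]
LOAD_FAST a → push 31. Stack: [5, 31]
BINARY_OP // → 5 // 31 = 0. Stack: [0]
LOAD_FAST b → push 2. Stack: [0, 2]
BINARY_OP + → 0 + 2 = 2. Stack: [2]
STORE_FAST n → n=2. Stack: []
LOAD_FAST n → push 2. Stack: [2]
RETURN_VALUE → return 2.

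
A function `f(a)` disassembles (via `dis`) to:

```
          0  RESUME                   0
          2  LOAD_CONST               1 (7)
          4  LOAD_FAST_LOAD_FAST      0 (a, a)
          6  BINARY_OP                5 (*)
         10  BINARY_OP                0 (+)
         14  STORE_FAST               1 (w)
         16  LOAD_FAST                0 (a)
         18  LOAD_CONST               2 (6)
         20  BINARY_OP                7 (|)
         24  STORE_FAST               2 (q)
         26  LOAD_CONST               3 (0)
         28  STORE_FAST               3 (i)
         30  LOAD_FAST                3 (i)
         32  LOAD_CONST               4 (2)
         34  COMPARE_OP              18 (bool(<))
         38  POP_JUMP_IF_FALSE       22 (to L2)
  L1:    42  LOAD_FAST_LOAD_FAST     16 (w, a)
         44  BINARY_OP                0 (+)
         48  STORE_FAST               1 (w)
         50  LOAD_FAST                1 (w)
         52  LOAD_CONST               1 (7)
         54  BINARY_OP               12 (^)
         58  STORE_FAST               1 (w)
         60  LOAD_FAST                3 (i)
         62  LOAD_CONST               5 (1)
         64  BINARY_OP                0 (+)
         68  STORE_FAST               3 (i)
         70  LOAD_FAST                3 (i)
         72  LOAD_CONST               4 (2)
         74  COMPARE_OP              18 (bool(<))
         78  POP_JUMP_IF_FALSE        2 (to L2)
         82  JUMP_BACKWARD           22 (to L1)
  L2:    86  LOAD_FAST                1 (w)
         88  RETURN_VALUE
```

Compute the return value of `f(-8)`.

LOAD_CONST → push 7. Stack: [7]
LOAD_FAST_LOAD_FAST a,a → push -8,-8. Stack: [7, -8, -8]
BINARY_OP * → -8 * -8 = 64. Stack: [7, 64]
BINARY_OP + → 7 + 64 = 71. Stack: [71]
STORE_FAST w → w=71. Stack: []
LOAD_FAST a → push -8. Stack: [-8]
LOAD_CONST → push 6. Stack: [-8, 6]
BINARY_OP | → -8 | 6 = -2. Stack: [-2]
STORE_FAST q → q=-2. Stack: []
LOAD_CONST → push 0. Stack: [0]
STORE_FAST i → i=0. Stack: []
LOAD_FAST i → push 0. Stack: [0]
LOAD_CONST → push 2. Stack: [0, 2]
COMPARE_OP bool(<) → 0 vs 2 = True. Stack: [True]
POP_JUMP_IF_FALSE → pop True; no jump. Stack: []
LOAD_FAST_LOAD_FAST w,a → push 71,-8. Stack: [71, -8]
BINARY_OP + → 71 + -8 = 63. Stack: [63]
STORE_FAST w → w=63. Stack: []
LOAD_FAST w → push 63. Stack: [63]
LOAD_CONST → push 7. Stack: [63, 7]
BINARY_OP ^ → 63 ^ 7 = 56. Stack: [56]
STORE_FAST w → w=56. Stack: []
LOAD_FAST i → push 0. Stack: [0]
LOAD_CONST → push 1. Stack: [0, 1]
BINARY_OP + → 0 + 1 = 1. Stack: [1]
STORE_FAST i → i=1. Stack: []
LOAD_FAST i → push 1. Stack: [1]
LOAD_CONST → push 2. Stack: [1, 2]
COMPARE_OP bool(<) → 1 vs 2 = True. Stack: [True]
POP_JUMP_IF_FALSE → pop True; no jump. Stack: []
LOAD_FAST_LOAD_FAST w,a → push 56,-8. Stack: [56, -8]
BINARY_OP + → 56 + -8 = 48. Stack: [48]
STORE_FAST w → w=48. Stack: []
LOAD_FAST w → push 48. Stack: [48]
LOAD_CONST → push 7. Stack: [48, 7]
BINARY_OP ^ → 48 ^ 7 = 55. Stack: [55]
STORE_FAST w → w=55. Stack: []
LOAD_FAST i → push 1. Stack: [1]
LOAD_CONST → push 1. Stack: [1, 1]
BINARY_OP + → 1 + 1 = 2. Stack: [2]
STORE_FAST i → i=2. Stack: []
LOAD_FAST i → push 2. Stack: [2]
LOAD_CONST → push 2. Stack: [2, 2]
COMPARE_OP bool(<) → 2 vs 2 = False. Stack: [False]
POP_JUMP_IF_FALSE → pop False; jump. Stack: []
LOAD_FAST w → push 55. Stack: [55]
RETURN_VALUE → return 55.

55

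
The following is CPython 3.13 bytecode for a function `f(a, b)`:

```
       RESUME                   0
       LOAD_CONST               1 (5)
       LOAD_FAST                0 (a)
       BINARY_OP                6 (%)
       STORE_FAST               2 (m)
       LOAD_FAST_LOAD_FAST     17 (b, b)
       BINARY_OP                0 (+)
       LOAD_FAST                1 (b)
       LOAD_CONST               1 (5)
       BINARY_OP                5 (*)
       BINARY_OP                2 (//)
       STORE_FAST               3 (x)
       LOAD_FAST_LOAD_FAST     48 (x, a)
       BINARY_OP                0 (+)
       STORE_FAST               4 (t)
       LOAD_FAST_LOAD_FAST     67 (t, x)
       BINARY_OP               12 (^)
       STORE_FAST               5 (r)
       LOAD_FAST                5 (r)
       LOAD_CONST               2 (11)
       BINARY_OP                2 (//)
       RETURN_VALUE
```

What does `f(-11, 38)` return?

LOAD_CONST → push 5. Stack: [5]
LOAD_FAST a → push -11. Stack: [5, -11]
BINARY_OP % → 5 % -11 = -6. Stack: [-6]
STORE_FAST m → m=-6. Stack: []
LOAD_FAST_LOAD_FAST b,b → push 38,38. Stack: [38, 38]
BINARY_OP + → 38 + 38 = 76. Stack: [76]
LOAD_FAST b → push 38. Stack: [76, 38]
LOAD_CONST → push 5. Stack: [76, 38, 5]
BINARY_OP * → 38 * 5 = 190. Stack: [76, 190]
BINARY_OP // → 76 // 190 = 0. Stack: [0]
STORE_FAST x → x=0. Stack: []
LOAD_FAST_LOAD_FAST x,a → push 0,-11. Stack: [0, -11]
BINARY_OP + → 0 + -11 = -11. Stack: [-11]
STORE_FAST t → t=-11. Stack: []
LOAD_FAST_LOAD_FAST t,x → push -11,0. Stack: [-11, 0]
BINARY_OP ^ → -11 ^ 0 = -11. Stack: [-11]
STORE_FAST r → r=-11. Stack: []
LOAD_FAST r → push -11. Stack: [-11]
LOAD_CONST → push 11. Stack: [-11, 11]
BINARY_OP // → -11 // 11 = -1. Stack: [-1]
RETURN_VALUE → return -1.

-1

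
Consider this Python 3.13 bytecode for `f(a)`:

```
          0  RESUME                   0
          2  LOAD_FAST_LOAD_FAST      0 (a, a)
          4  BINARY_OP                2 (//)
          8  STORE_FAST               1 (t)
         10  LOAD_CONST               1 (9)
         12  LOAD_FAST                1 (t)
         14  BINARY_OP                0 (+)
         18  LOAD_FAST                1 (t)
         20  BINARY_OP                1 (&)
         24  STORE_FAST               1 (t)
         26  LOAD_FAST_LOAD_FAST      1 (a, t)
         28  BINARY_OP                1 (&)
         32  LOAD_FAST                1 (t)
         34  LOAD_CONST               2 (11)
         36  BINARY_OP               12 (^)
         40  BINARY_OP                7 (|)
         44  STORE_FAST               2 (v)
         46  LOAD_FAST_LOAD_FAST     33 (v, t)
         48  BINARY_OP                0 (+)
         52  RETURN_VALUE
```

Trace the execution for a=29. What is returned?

LOAD_FAST_LOAD_FAST a,a → push 29,29. Stack: [29, 29]
BINARY_OP // → 29 // 29 = 1. Stack: [1]
STORE_FAST t → t=1. Stack: []
LOAD_CONST → push 9. Stack: [9]
LOAD_FAST t → push 1. Stack: [9, 1]
BINARY_OP + → 9 + 1 = 10. Stack: [10]
LOAD_FAST t → push 1. Stack: [10, 1]
BINARY_OP & → 10 & 1 = 0. Stack: [0]
STORE_FAST t → t=0. Stack: []
LOAD_FAST_LOAD_FAST a,t → push 29,0. Stack: [29, 0]
BINARY_OP & → 29 & 0 = 0. Stack: [0]
LOAD_FAST t → push 0. Stack: [0, 0]
LOAD_CONST → push 11. Stack: [0, 0, 11]
BINARY_OP ^ → 0 ^ 11 = 11. Stack: [0, 11]
BINARY_OP | → 0 | 11 = 11. Stack: [11]
STORE_FAST v → v=11. Stack: []
LOAD_FAST_LOAD_FAST v,t → push 11,0. Stack: [11, 0]
BINARY_OP + → 11 + 0 = 11. Stack: [11]
RETURN_VALUE → return 11.

11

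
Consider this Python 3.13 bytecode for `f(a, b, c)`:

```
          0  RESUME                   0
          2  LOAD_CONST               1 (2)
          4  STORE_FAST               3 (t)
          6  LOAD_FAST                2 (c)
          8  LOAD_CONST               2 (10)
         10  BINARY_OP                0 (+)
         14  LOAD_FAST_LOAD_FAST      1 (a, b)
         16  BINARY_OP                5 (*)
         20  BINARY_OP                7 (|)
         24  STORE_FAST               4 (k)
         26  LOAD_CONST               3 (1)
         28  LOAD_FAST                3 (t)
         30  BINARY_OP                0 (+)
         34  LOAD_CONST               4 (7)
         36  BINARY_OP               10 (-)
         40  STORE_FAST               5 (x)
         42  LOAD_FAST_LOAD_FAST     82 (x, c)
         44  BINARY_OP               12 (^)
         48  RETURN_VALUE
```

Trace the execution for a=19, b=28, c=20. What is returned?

-24

LOAD_CONST → push 2. Stack: [2]
STORE_FAST t → t=2. Stack: []
LOAD_FAST c → push 20. Stack: [20]
LOAD_CONST → push 10. Stack: [20, 10]
BINARY_OP + → 20 + 10 = 30. Stack: [30]
LOAD_FAST_LOAD_FAST a,b → push 19,28. Stack: [30, 19, 28]
BINARY_OP * → 19 * 28 = 532. Stack: [30, 532]
BINARY_OP | → 30 | 532 = 542. Stack: [542]
STORE_FAST k → k=542. Stack: []
LOAD_CONST → push 1. Stack: [1]
LOAD_FAST t → push 2. Stack: [1, 2]
BINARY_OP + → 1 + 2 = 3. Stack: [3]
LOAD_CONST → push 7. Stack: [3, 7]
BINARY_OP - → 3 - 7 = -4. Stack: [-4]
STORE_FAST x → x=-4. Stack: []
LOAD_FAST_LOAD_FAST x,c → push -4,20. Stack: [-4, 20]
BINARY_OP ^ → -4 ^ 20 = -24. Stack: [-24]
RETURN_VALUE → return -24.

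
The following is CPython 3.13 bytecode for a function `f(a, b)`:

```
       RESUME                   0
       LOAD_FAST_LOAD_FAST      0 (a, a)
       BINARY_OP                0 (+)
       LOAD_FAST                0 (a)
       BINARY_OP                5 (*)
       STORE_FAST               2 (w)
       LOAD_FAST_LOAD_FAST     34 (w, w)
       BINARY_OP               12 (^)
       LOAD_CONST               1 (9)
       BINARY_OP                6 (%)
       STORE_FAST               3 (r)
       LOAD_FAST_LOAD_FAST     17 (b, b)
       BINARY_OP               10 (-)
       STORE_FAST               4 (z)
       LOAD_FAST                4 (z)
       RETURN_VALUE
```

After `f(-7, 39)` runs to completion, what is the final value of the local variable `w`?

98

LOAD_FAST_LOAD_FAST a,a → push -7,-7. Stack: [-7, -7]
BINARY_OP + → -7 + -7 = -14. Stack: [-14]
LOAD_FAST a → push -7. Stack: [-14, -7]
BINARY_OP * → -14 * -7 = 98. Stack: [98]
STORE_FAST w → w=98. Stack: []
LOAD_FAST_LOAD_FAST w,w → push 98,98. Stack: [98, 98]
BINARY_OP ^ → 98 ^ 98 = 0. Stack: [0]
LOAD_CONST → push 9. Stack: [0, 9]
BINARY_OP % → 0 % 9 = 0. Stack: [0]
STORE_FAST r → r=0. Stack: []
LOAD_FAST_LOAD_FAST b,b → push 39,39. Stack: [39, 39]
BINARY_OP - → 39 - 39 = 0. Stack: [0]
STORE_FAST z → z=0. Stack: []
LOAD_FAST z → push 0. Stack: [0]
RETURN_VALUE → return 0.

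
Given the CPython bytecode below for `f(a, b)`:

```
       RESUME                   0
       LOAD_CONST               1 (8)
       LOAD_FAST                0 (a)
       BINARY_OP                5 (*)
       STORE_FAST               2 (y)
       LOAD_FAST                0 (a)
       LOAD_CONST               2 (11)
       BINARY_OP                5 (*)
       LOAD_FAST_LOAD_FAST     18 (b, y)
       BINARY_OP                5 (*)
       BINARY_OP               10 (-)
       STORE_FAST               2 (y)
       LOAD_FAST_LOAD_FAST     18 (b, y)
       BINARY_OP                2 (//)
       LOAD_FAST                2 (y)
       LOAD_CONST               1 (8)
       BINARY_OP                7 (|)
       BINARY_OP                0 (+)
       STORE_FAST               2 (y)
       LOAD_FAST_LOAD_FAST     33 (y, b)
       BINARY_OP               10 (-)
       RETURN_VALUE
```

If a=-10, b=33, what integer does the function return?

LOAD_CONST → push 8. Stack: [8]
LOAD_FAST a → push -10. Stack: [8, -10]
BINARY_OP * → 8 * -10 = -80. Stack: [-80]
STORE_FAST y → y=-80. Stack: []
LOAD_FAST a → push -10. Stack: [-10]
LOAD_CONST → push 11. Stack: [-10, 11]
BINARY_OP * → -10 * 11 = -110. Stack: [-110]
LOAD_FAST_LOAD_FAST b,y → push 33,-80. Stack: [-110, 33, -80]
BINARY_OP * → 33 * -80 = -2640. Stack: [-110, -2640]
BINARY_OP - → -110 - -2640 = 2530. Stack: [2530]
STORE_FAST y → y=2530. Stack: []
LOAD_FAST_LOAD_FAST b,y → push 33,2530. Stack: [33, 2530]
BINARY_OP // → 33 // 2530 = 0. Stack: [0]
LOAD_FAST y → push 2530. Stack: [0, 2530]
LOAD_CONST → push 8. Stack: [0, 2530, 8]
BINARY_OP | → 2530 | 8 = 2538. Stack: [0, 2538]
BINARY_OP + → 0 + 2538 = 2538. Stack: [2538]
STORE_FAST y → y=2538. Stack: []
LOAD_FAST_LOAD_FAST y,b → push 2538,33. Stack: [2538, 33]
BINARY_OP - → 2538 - 33 = 2505. Stack: [2505]
RETURN_VALUE → return 2505.

2505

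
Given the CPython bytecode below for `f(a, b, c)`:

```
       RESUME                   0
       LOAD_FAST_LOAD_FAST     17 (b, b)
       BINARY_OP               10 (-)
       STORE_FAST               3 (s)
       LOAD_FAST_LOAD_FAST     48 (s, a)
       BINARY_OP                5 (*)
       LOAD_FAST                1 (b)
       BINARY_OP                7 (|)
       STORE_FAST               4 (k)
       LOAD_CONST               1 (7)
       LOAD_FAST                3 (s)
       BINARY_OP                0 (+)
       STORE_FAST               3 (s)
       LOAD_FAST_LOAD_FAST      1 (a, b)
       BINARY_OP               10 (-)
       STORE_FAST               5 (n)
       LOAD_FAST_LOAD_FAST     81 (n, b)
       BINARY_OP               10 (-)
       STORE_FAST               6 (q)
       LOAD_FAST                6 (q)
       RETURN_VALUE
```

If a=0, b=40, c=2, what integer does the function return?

-80

LOAD_FAST_LOAD_FAST b,b → push 40,40. Stack: [40, 40]
BINARY_OP - → 40 - 40 = 0. Stack: [0]
STORE_FAST s → s=0. Stack: []
LOAD_FAST_LOAD_FAST s,a → push 0,0. Stack: [0, 0]
BINARY_OP * → 0 * 0 = 0. Stack: [0]
LOAD_FAST b → push 40. Stack: [0, 40]
BINARY_OP | → 0 | 40 = 40. Stack: [40]
STORE_FAST k → k=40. Stack: []
LOAD_CONST → push 7. Stack: [7]
LOAD_FAST s → push 0. Stack: [7, 0]
BINARY_OP + → 7 + 0 = 7. Stack: [7]
STORE_FAST s → s=7. Stack: []
LOAD_FAST_LOAD_FAST a,b → push 0,40. Stack: [0, 40]
BINARY_OP - → 0 - 40 = -40. Stack: [-40]
STORE_FAST n → n=-40. Stack: []
LOAD_FAST_LOAD_FAST n,b → push -40,40. Stack: [-40, 40]
BINARY_OP - → -40 - 40 = -80. Stack: [-80]
STORE_FAST q → q=-80. Stack: []
LOAD_FAST q → push -80. Stack: [-80]
RETURN_VALUE → return -80.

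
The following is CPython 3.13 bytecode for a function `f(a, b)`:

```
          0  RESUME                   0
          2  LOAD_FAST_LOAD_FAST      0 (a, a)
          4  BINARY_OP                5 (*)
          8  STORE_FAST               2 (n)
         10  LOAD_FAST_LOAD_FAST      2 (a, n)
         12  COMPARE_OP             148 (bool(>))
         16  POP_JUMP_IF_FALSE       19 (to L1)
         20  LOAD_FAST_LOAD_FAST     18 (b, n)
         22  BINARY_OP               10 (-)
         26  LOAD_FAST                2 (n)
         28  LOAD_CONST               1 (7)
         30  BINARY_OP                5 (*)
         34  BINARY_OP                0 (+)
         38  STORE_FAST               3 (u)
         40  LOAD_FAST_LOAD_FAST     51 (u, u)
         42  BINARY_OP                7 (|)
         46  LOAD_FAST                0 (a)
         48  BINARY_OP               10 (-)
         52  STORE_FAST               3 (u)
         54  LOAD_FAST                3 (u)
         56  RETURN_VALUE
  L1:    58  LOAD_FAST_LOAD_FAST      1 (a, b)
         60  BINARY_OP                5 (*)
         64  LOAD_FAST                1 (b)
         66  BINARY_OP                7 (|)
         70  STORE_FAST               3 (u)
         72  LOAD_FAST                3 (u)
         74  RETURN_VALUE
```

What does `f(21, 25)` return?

LOAD_FAST_LOAD_FAST a,a → push 21,21. Stack: [21, 21]
BINARY_OP * → 21 * 21 = 441. Stack: [441]
STORE_FAST n → n=441. Stack: []
LOAD_FAST_LOAD_FAST a,n → push 21,441. Stack: [21, 441]
COMPARE_OP bool(>) → 21 vs 441 = False. Stack: [False]
POP_JUMP_IF_FALSE → pop False; jump. Stack: []
LOAD_FAST_LOAD_FAST a,b → push 21,25. Stack: [21, 25]
BINARY_OP * → 21 * 25 = 525. Stack: [525]
LOAD_FAST b → push 25. Stack: [525, 25]
BINARY_OP | → 525 | 25 = 541. Stack: [541]
STORE_FAST u → u=541. Stack: []
LOAD_FAST u → push 541. Stack: [541]
RETURN_VALUE → return 541.

541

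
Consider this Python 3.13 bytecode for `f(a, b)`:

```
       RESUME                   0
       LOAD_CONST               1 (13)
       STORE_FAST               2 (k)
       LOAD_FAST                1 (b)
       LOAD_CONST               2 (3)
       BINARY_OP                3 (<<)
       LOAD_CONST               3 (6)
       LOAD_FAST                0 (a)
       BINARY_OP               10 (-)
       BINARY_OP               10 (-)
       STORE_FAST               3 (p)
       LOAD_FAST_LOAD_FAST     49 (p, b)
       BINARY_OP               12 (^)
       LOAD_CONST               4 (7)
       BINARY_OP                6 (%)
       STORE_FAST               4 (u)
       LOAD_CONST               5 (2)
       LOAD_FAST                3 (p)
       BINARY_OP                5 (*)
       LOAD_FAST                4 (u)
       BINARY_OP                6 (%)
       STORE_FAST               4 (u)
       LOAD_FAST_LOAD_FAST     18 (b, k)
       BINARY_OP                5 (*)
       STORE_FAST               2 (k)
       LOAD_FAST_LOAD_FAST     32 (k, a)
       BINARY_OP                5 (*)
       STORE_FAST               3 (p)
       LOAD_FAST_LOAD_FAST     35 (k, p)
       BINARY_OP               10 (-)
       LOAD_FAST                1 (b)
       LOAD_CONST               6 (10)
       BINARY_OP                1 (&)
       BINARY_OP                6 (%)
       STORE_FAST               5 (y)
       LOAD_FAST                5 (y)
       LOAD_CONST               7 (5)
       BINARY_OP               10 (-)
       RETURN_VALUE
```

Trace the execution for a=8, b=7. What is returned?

LOAD_CONST → push 13. Stack: [13]
STORE_FAST k → k=13. Stack: []
LOAD_FAST b → push 7. Stack: [7]
LOAD_CONST → push 3. Stack: [7, 3]
BINARY_OP << → 7 << 3 = 56. Stack: [56]
LOAD_CONST → push 6. Stack: [56, 6]
LOAD_FAST a → push 8. Stack: [56, 6, 8]
BINARY_OP - → 6 - 8 = -2. Stack: [56, -2]
BINARY_OP - → 56 - -2 = 58. Stack: [58]
STORE_FAST p → p=58. Stack: []
LOAD_FAST_LOAD_FAST p,b → push 58,7. Stack: [58, 7]
BINARY_OP ^ → 58 ^ 7 = 61. Stack: [61]
LOAD_CONST → push 7. Stack: [61, 7]
BINARY_OP % → 61 % 7 = 5. Stack: [5]
STORE_FAST u → u=5. Stack: []
LOAD_CONST → push 2. Stack: [2]
LOAD_FAST p → push 58. Stack: [2, 58]
BINARY_OP * → 2 * 58 = 116. Stack: [116]
LOAD_FAST u → push 5. Stack: [116, 5]
BINARY_OP % → 116 % 5 = 1. Stack: [1]
STORE_FAST u → u=1. Stack: []
LOAD_FAST_LOAD_FAST b,k → push 7,13. Stack: [7, 13]
BINARY_OP * → 7 * 13 = 91. Stack: [91]
STORE_FAST k → k=91. Stack: []
LOAD_FAST_LOAD_FAST k,a → push 91,8. Stack: [91, 8]
BINARY_OP * → 91 * 8 = 728. Stack: [728]
STORE_FAST p → p=728. Stack: []
LOAD_FAST_LOAD_FAST k,p → push 91,728. Stack: [91, 728]
BINARY_OP - → 91 - 728 = -637. Stack: [-637]
LOAD_FAST b → push 7. Stack: [-637, 7]
LOAD_CONST → push 10. Stack: [-637, 7, 10]
BINARY_OP & → 7 & 10 = 2. Stack: [-637, 2]
BINARY_OP % → -637 % 2 = 1. Stack: [1]
STORE_FAST y → y=1. Stack: []
LOAD_FAST y → push 1. Stack: [1]
LOAD_CONST → push 5. Stack: [1, 5]
BINARY_OP - → 1 - 5 = -4. Stack: [-4]
RETURN_VALUE → return -4.

-4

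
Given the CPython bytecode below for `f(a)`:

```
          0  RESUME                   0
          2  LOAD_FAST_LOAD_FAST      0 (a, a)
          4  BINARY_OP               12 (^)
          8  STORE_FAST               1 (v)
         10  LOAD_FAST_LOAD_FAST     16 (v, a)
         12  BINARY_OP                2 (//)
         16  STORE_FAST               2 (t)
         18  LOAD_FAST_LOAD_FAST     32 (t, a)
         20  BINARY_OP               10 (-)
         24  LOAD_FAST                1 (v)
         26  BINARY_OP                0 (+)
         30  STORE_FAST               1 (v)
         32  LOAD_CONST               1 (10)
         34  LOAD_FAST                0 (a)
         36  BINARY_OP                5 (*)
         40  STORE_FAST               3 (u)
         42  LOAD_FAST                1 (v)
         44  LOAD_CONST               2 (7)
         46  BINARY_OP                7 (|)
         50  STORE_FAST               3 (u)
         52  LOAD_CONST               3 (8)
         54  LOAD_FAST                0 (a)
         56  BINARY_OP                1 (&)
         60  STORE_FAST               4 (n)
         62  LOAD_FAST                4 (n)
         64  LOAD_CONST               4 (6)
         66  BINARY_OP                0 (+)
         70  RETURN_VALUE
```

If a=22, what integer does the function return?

6

LOAD_FAST_LOAD_FAST a,a → push 22,22. Stack: [22, 22]
BINARY_OP ^ → 22 ^ 22 = 0. Stack: [0]
STORE_FAST v → v=0. Stack: []
LOAD_FAST_LOAD_FAST v,a → push 0,22. Stack: [0, 22]
BINARY_OP // → 0 // 22 = 0. Stack: [0]
STORE_FAST t → t=0. Stack: []
LOAD_FAST_LOAD_FAST t,a → push 0,22. Stack: [0, 22]
BINARY_OP - → 0 - 22 = -22. Stack: [-22]
LOAD_FAST v → push 0. Stack: [-22, 0]
BINARY_OP + → -22 + 0 = -22. Stack: [-22]
STORE_FAST v → v=-22. Stack: []
LOAD_CONST → push 10. Stack: [10]
LOAD_FAST a → push 22. Stack: [10, 22]
BINARY_OP * → 10 * 22 = 220. Stack: [220]
STORE_FAST u → u=220. Stack: []
LOAD_FAST v → push -22. Stack: [-22]
LOAD_CONST → push 7. Stack: [-22, 7]
BINARY_OP | → -22 | 7 = -17. Stack: [-17]
STORE_FAST u → u=-17. Stack: []
LOAD_CONST → push 8. Stack: [8]
LOAD_FAST a → push 22. Stack: [8, 22]
BINARY_OP & → 8 & 22 = 0. Stack: [0]
STORE_FAST n → n=0. Stack: []
LOAD_FAST n → push 0. Stack: [0]
LOAD_CONST → push 6. Stack: [0, 6]
BINARY_OP + → 0 + 6 = 6. Stack: [6]
RETURN_VALUE → return 6.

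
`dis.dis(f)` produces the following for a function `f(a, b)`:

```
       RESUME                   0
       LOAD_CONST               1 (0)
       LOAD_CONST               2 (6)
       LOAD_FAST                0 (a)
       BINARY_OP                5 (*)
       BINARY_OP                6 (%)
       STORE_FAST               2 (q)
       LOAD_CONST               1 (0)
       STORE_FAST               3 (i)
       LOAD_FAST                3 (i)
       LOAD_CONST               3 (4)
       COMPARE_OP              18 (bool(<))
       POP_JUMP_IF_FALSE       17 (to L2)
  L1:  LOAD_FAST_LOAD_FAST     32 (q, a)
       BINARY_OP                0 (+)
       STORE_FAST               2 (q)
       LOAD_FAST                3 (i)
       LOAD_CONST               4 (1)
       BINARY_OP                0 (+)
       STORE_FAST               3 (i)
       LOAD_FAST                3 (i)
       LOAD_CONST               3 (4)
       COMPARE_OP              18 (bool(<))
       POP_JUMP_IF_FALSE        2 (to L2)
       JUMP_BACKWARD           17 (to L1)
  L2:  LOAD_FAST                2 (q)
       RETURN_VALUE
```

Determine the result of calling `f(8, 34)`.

32

LOAD_CONST → push 0. Stack: [0]
LOAD_CONST → push 6. Stack: [0, 6]
LOAD_FAST a → push 8. Stack: [0, 6, 8]
BINARY_OP * → 6 * 8 = 48. Stack: [0, 48]
BINARY_OP % → 0 % 48 = 0. Stack: [0]
STORE_FAST q → q=0. Stack: []
LOAD_CONST → push 0. Stack: [0]
STORE_FAST i → i=0. Stack: []
LOAD_FAST i → push 0. Stack: [0]
LOAD_CONST → push 4. Stack: [0, 4]
COMPARE_OP bool(<) → 0 vs 4 = True. Stack: [True]
POP_JUMP_IF_FALSE → pop True; no jump. Stack: []
LOAD_FAST_LOAD_FAST q,a → push 0,8. Stack: [0, 8]
BINARY_OP + → 0 + 8 = 8. Stack: [8]
STORE_FAST q → q=8. Stack: []
LOAD_FAST i → push 0. Stack: [0]
LOAD_CONST → push 1. Stack: [0, 1]
BINARY_OP + → 0 + 1 = 1. Stack: [1]
STORE_FAST i → i=1. Stack: []
LOAD_FAST i → push 1. Stack: [1]
LOAD_CONST → push 4. Stack: [1, 4]
COMPARE_OP bool(<) → 1 vs 4 = True. Stack: [True]
POP_JUMP_IF_FALSE → pop True; no jump. Stack: []
LOAD_FAST_LOAD_FAST q,a → push 8,8. Stack: [8, 8]
BINARY_OP + → 8 + 8 = 16. Stack: [16]
STORE_FAST q → q=16. Stack: []
LOAD_FAST i → push 1. Stack: [1]
LOAD_CONST → push 1. Stack: [1, 1]
BINARY_OP + → 1 + 1 = 2. Stack: [2]
STORE_FAST i → i=2. Stack: []
LOAD_FAST i → push 2. Stack: [2]
LOAD_CONST → push 4. Stack: [2, 4]
COMPARE_OP bool(<) → 2 vs 4 = True. Stack: [True]
POP_JUMP_IF_FALSE → pop True; no jump. Stack: []
LOAD_FAST_LOAD_FAST q,a → push 16,8. Stack: [16, 8]
BINARY_OP + → 16 + 8 = 24. Stack: [24]
STORE_FAST q → q=24. Stack: []
LOAD_FAST i → push 2. Stack: [2]
LOAD_CONST → push 1. Stack: [2, 1]
BINARY_OP + → 2 + 1 = 3. Stack: [3]
STORE_FAST i → i=3. Stack: []
LOAD_FAST i → push 3. Stack: [3]
LOAD_CONST → push 4. Stack: [3, 4]
COMPARE_OP bool(<) → 3 vs 4 = True. Stack: [True]
POP_JUMP_IF_FALSE → pop True; no jump. Stack: []
LOAD_FAST_LOAD_FAST q,a → push 24,8. Stack: [24, 8]
BINARY_OP + → 24 + 8 = 32. Stack: [32]
STORE_FAST q → q=32. Stack: []
LOAD_FAST i → push 3. Stack: [3]
LOAD_CONST → push 1. Stack: [3, 1]
BINARY_OP + → 3 + 1 = 4. Stack: [4]
STORE_FAST i → i=4. Stack: []
LOAD_FAST i → push 4. Stack: [4]
LOAD_CONST → push 4. Stack: [4, 4]
COMPARE_OP bool(<) → 4 vs 4 = False. Stack: [False]
POP_JUMP_IF_FALSE → pop False; jump. Stack: []
LOAD_FAST q → push 32. Stack: [32]
RETURN_VALUE → return 32.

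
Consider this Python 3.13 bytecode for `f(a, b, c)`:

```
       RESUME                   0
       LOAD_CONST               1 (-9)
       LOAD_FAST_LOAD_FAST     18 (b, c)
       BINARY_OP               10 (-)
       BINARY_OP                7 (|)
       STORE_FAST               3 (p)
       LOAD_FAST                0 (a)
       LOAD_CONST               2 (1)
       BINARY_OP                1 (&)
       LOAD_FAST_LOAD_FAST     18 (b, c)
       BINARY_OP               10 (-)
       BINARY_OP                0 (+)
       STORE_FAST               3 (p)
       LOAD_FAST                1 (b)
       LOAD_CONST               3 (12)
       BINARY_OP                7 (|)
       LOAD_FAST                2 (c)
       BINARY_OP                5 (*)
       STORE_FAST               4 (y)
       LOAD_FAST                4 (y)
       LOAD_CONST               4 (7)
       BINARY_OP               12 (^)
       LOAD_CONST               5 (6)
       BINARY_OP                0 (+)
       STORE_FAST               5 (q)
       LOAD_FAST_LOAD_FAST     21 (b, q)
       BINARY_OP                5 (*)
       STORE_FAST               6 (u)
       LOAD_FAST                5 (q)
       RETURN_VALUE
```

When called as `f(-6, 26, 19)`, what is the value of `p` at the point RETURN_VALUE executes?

LOAD_CONST → push -9. Stack: [-9]
LOAD_FAST_LOAD_FAST b,c → push 26,19. Stack: [-9, 26, 19]
BINARY_OP - → 26 - 19 = 7. Stack: [-9, 7]
BINARY_OP | → -9 | 7 = -9. Stack: [-9]
STORE_FAST p → p=-9. Stack: []
LOAD_FAST a → push -6. Stack: [-6]
LOAD_CONST → push 1. Stack: [-6, 1]
BINARY_OP & → -6 & 1 = 0. Stack: [0]
LOAD_FAST_LOAD_FAST b,c → push 26,19. Stack: [0, 26, 19]
BINARY_OP - → 26 - 19 = 7. Stack: [0, 7]
BINARY_OP + → 0 + 7 = 7. Stack: [7]
STORE_FAST p → p=7. Stack: []
LOAD_FAST b → push 26. Stack: [26]
LOAD_CONST → push 12. Stack: [26, 12]
BINARY_OP | → 26 | 12 = 30. Stack: [30]
LOAD_FAST c → push 19. Stack: [30, 19]
BINARY_OP * → 30 * 19 = 570. Stack: [570]
STORE_FAST y → y=570. Stack: []
LOAD_FAST y → push 570. Stack: [570]
LOAD_CONST → push 7. Stack: [570, 7]
BINARY_OP ^ → 570 ^ 7 = 573. Stack: [573]
LOAD_CONST → push 6. Stack: [573, 6]
BINARY_OP + → 573 + 6 = 579. Stack: [579]
STORE_FAST q → q=579. Stack: []
LOAD_FAST_LOAD_FAST b,q → push 26,579. Stack: [26, 579]
BINARY_OP * → 26 * 579 = 15054. Stack: [15054]
STORE_FAST u → u=15054. Stack: []
LOAD_FAST q → push 579. Stack: [579]
RETURN_VALUE → return 579.

7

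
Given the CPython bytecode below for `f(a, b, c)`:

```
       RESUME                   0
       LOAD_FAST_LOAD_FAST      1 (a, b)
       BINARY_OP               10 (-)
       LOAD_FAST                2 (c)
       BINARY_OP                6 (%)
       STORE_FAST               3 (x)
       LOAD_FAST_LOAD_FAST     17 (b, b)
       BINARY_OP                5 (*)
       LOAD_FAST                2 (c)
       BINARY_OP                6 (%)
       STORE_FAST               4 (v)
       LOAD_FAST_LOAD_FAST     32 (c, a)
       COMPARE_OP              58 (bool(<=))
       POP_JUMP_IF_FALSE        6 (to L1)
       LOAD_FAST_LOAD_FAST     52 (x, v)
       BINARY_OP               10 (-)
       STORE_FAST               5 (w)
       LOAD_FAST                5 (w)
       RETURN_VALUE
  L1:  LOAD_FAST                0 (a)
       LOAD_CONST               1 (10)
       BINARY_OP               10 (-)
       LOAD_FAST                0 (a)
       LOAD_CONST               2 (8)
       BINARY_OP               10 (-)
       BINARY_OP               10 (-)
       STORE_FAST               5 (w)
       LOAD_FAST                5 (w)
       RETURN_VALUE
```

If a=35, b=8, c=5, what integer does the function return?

-2

LOAD_FAST_LOAD_FAST a,b → push 35,8. Stack: [35, 8]
BINARY_OP - → 35 - 8 = 27. Stack: [27]
LOAD_FAST c → push 5. Stack: [27, 5]
BINARY_OP % → 27 % 5 = 2. Stack: [2]
STORE_FAST x → x=2. Stack: []
LOAD_FAST_LOAD_FAST b,b → push 8,8. Stack: [8, 8]
BINARY_OP * → 8 * 8 = 64. Stack: [64]
LOAD_FAST c → push 5. Stack: [64, 5]
BINARY_OP % → 64 % 5 = 4. Stack: [4]
STORE_FAST v → v=4. Stack: []
LOAD_FAST_LOAD_FAST c,a → push 5,35. Stack: [5, 35]
COMPARE_OP bool(<=) → 5 vs 35 = True. Stack: [True]
POP_JUMP_IF_FALSE → pop True; no jump. Stack: []
LOAD_FAST_LOAD_FAST x,v → push 2,4. Stack: [2, 4]
BINARY_OP - → 2 - 4 = -2. Stack: [-2]
STORE_FAST w → w=-2. Stack: []
LOAD_FAST w → push -2. Stack: [-2]
RETURN_VALUE → return -2.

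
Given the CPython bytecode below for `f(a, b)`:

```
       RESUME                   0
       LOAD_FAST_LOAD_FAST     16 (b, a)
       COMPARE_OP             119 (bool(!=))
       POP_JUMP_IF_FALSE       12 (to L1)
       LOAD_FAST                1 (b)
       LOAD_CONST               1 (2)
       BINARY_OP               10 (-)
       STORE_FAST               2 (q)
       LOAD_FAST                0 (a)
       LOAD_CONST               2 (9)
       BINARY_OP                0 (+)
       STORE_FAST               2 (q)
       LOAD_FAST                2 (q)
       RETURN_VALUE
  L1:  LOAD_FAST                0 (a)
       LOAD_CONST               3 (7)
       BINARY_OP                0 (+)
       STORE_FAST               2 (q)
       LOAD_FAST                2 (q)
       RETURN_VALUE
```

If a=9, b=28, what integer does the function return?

LOAD_FAST_LOAD_FAST b,a → push 28,9. Stack: [28, 9]
COMPARE_OP bool(!=) → 28 vs 9 = True. Stack: [True]
POP_JUMP_IF_FALSE → pop True; no jump. Stack: []
LOAD_FAST b → push 28. Stack: [28]
LOAD_CONST → push 2. Stack: [28, 2]
BINARY_OP - → 28 - 2 = 26. Stack: [26]
STORE_FAST q → q=26. Stack: []
LOAD_FAST a → push 9. Stack: [9]
LOAD_CONST → push 9. Stack: [9, 9]
BINARY_OP + → 9 + 9 = 18. Stack: [18]
STORE_FAST q → q=18. Stack: []
LOAD_FAST q → push 18. Stack: [18]
RETURN_VALUE → return 18.

18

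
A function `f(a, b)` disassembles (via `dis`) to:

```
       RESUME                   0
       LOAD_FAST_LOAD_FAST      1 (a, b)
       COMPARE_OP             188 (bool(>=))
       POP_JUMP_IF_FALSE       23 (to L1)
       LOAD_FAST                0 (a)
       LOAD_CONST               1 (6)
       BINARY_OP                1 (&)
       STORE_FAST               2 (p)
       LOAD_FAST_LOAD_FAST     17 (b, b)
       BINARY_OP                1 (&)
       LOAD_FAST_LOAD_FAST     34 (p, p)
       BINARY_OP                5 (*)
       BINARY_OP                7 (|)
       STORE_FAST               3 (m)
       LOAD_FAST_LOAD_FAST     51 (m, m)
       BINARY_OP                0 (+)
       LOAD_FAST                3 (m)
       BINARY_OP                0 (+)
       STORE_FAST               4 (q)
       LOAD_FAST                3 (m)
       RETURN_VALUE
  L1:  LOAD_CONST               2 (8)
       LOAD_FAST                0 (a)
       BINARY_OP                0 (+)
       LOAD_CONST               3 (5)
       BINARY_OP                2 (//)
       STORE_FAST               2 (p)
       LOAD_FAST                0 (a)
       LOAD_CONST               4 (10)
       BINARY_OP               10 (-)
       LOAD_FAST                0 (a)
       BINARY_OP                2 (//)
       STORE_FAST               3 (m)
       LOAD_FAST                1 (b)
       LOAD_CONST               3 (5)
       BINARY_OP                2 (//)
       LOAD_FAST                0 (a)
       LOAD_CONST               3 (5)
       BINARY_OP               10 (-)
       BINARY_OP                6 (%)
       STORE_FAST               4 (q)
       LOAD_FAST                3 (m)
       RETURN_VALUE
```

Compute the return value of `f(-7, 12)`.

LOAD_FAST_LOAD_FAST a,b → push -7,12. Stack: [-7, 12]
COMPARE_OP bool(>=) → -7 vs 12 = False. Stack: [False]
POP_JUMP_IF_FALSE → pop False; jump. Stack: []
LOAD_CONST → push 8. Stack: [8]
LOAD_FAST a → push -7. Stack: [8, -7]
BINARY_OP + → 8 + -7 = 1. Stack: [1]
LOAD_CONST → push 5. Stack: [1, 5]
BINARY_OP // → 1 // 5 = 0. Stack: [0]
STORE_FAST p → p=0. Stack: []
LOAD_FAST a → push -7. Stack: [-7]
LOAD_CONST → push 10. Stack: [-7, 10]
BINARY_OP - → -7 - 10 = -17. Stack: [-17]
LOAD_FAST a → push -7. Stack: [-17, -7]
BINARY_OP // → -17 // -7 = 2. Stack: [2]
STORE_FAST m → m=2. Stack: []
LOAD_FAST b → push 12. Stack: [12]
LOAD_CONST → push 5. Stack: [12, 5]
BINARY_OP // → 12 // 5 = 2. Stack: [2]
LOAD_FAST a → push -7. Stack: [2, -7]
LOAD_CONST → push 5. Stack: [2, -7, 5]
BINARY_OP - → -7 - 5 = -12. Stack: [2, -12]
BINARY_OP % → 2 % -12 = -10. Stack: [-10]
STORE_FAST q → q=-10. Stack: []
LOAD_FAST m → push 2. Stack: [2]
RETURN_VALUE → return 2.

2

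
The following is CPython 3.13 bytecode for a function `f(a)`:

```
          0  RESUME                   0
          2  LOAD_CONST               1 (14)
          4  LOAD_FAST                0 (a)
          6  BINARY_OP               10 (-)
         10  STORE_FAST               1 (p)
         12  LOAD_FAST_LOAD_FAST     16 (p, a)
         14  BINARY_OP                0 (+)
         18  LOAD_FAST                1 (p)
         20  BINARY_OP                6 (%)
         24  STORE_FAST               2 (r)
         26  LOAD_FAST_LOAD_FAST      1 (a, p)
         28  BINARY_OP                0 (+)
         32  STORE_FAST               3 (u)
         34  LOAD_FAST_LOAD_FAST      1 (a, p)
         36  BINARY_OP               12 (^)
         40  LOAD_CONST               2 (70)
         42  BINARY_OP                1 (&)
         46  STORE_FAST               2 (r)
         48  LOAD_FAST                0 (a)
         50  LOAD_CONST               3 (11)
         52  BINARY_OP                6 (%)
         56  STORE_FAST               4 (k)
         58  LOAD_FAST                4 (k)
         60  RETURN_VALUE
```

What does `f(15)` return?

4

LOAD_CONST → push 14. Stack: [14]
LOAD_FAST a → push 15. Stack: [14, 15]
BINARY_OP - → 14 - 15 = -1. Stack: [-1]
STORE_FAST p → p=-1. Stack: []
LOAD_FAST_LOAD_FAST p,a → push -1,15. Stack: [-1, 15]
BINARY_OP + → -1 + 15 = 14. Stack: [14]
LOAD_FAST p → push -1. Stack: [14, -1]
BINARY_OP % → 14 % -1 = 0. Stack: [0]
STORE_FAST r → r=0. Stack: []
LOAD_FAST_LOAD_FAST a,p → push 15,-1. Stack: [15, -1]
BINARY_OP + → 15 + -1 = 14. Stack: [14]
STORE_FAST u → u=14. Stack: []
LOAD_FAST_LOAD_FAST a,p → push 15,-1. Stack: [15, -1]
BINARY_OP ^ → 15 ^ -1 = -16. Stack: [-16]
LOAD_CONST → push 70. Stack: [-16, 70]
BINARY_OP & → -16 & 70 = 64. Stack: [64]
STORE_FAST r → r=64. Stack: []
LOAD_FAST a → push 15. Stack: [15]
LOAD_CONST → push 11. Stack: [15, 11]
BINARY_OP % → 15 % 11 = 4. Stack: [4]
STORE_FAST k → k=4. Stack: []
LOAD_FAST k → push 4. Stack: [4]
RETURN_VALUE → return 4.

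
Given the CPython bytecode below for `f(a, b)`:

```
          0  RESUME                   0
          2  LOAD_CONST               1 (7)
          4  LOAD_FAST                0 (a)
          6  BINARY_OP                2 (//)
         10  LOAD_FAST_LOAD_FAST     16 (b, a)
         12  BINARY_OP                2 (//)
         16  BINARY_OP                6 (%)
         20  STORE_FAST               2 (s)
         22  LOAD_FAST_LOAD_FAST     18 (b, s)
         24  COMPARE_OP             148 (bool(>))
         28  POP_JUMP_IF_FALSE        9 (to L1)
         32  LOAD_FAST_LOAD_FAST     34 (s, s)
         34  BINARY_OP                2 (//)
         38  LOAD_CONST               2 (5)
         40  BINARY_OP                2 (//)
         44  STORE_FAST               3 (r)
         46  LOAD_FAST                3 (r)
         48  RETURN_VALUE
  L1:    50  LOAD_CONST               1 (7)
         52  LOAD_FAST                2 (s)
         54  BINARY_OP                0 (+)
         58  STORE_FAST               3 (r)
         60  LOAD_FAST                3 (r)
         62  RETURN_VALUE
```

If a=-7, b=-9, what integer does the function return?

LOAD_CONST → push 7. Stack: [7]
LOAD_FAST a → push -7. Stack: [7, -7]
BINARY_OP // → 7 // -7 = -1. Stack: [-1]
LOAD_FAST_LOAD_FAST b,a → push -9,-7. Stack: [-1, -9, -7]
BINARY_OP // → -9 // -7 = 1. Stack: [-1, 1]
BINARY_OP % → -1 % 1 = 0. Stack: [0]
STORE_FAST s → s=0. Stack: []
LOAD_FAST_LOAD_FAST b,s → push -9,0. Stack: [-9, 0]
COMPARE_OP bool(>) → -9 vs 0 = False. Stack: [False]
POP_JUMP_IF_FALSE → pop False; jump. Stack: []
LOAD_CONST → push 7. Stack: [7]
LOAD_FAST s → push 0. Stack: [7, 0]
BINARY_OP + → 7 + 0 = 7. Stack: [7]
STORE_FAST r → r=7. Stack: []
LOAD_FAST r → push 7. Stack: [7]
RETURN_VALUE → return 7.

7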